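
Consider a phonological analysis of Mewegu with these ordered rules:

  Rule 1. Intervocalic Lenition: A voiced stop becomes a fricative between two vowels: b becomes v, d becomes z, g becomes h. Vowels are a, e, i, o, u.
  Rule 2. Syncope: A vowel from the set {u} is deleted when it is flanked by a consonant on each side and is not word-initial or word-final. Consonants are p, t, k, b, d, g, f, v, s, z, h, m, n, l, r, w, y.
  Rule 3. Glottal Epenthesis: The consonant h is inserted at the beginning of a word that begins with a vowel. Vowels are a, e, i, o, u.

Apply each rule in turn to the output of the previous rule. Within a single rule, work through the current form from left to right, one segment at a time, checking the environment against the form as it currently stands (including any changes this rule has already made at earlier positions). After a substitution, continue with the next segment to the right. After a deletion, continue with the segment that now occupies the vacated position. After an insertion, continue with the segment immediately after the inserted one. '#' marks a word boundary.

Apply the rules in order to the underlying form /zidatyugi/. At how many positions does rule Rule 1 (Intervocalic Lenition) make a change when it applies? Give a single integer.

2

Rule 1 Intervocalic Lenition: [zidatyugi] → [zizatyuhi]
Rule 2 Syncope: [zizatyuhi] → [zizatyhi]
Rule 3 Glottal Epenthesis: no change — [zizatyhi]
Rule Rule 1 changed 2 position(s).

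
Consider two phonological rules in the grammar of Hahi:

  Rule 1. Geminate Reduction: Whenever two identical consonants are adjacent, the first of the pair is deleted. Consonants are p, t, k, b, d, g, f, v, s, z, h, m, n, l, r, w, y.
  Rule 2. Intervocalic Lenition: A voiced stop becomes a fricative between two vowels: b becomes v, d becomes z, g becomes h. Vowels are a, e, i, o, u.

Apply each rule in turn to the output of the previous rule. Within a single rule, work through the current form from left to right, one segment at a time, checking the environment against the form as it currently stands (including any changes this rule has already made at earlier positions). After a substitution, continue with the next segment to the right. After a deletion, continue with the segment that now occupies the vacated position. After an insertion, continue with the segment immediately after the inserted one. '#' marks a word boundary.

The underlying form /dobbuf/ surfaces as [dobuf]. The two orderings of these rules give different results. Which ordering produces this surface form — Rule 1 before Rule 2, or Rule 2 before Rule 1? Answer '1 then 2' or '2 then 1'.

Order 1 then 2:
  1 Geminate Reduction: [dobbuf] → [dobuf]
  2 Intervocalic Lenition: [dobuf] → [dovuf]
  result: [dovuf]
Order 2 then 1:
  2 Intervocalic Lenition: no change — [dobbuf]
  1 Geminate Reduction: [dobbuf] → [dobuf]
  result: [dobuf]

2 then 1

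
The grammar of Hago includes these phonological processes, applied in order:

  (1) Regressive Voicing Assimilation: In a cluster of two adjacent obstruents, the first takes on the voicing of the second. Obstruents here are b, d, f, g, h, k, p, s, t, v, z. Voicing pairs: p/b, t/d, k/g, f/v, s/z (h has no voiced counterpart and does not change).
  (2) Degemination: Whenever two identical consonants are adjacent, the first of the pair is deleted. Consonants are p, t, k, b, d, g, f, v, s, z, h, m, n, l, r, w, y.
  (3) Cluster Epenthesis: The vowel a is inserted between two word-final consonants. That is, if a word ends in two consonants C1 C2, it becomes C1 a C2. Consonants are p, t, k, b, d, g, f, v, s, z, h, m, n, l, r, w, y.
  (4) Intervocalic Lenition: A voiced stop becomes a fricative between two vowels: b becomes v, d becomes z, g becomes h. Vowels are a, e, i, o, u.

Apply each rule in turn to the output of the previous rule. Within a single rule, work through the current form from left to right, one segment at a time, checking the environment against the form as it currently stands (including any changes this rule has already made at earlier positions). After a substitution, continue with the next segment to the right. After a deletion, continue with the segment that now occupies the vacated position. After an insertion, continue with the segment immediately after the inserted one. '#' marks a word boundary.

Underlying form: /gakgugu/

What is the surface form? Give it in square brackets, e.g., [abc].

(1) Regressive Voicing Assimilation: [gakgugu] → [gaggugu]
(2) Degemination: [gaggugu] → [gagugu]
(3) Cluster Epenthesis: no change — [gagugu]
(4) Intervocalic Lenition: [gagugu] → [gahuhu]

[gahuhu]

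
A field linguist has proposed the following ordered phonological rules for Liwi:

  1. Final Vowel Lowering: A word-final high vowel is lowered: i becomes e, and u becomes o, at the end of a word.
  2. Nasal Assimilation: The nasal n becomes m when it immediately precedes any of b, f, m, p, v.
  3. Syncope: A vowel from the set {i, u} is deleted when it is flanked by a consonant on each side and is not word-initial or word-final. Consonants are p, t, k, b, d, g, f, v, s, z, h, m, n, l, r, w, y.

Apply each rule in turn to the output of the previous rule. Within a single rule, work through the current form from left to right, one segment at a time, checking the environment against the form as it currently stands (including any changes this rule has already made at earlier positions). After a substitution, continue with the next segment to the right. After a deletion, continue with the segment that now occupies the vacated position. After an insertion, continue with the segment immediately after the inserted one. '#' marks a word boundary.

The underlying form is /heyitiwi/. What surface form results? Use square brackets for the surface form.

[heytwe]

1 Final Vowel Lowering: [heyitiwi] → [heyitiwe]
2 Nasal Assimilation: no change — [heyitiwe]
3 Syncope: [heyitiwe] → [heytwe]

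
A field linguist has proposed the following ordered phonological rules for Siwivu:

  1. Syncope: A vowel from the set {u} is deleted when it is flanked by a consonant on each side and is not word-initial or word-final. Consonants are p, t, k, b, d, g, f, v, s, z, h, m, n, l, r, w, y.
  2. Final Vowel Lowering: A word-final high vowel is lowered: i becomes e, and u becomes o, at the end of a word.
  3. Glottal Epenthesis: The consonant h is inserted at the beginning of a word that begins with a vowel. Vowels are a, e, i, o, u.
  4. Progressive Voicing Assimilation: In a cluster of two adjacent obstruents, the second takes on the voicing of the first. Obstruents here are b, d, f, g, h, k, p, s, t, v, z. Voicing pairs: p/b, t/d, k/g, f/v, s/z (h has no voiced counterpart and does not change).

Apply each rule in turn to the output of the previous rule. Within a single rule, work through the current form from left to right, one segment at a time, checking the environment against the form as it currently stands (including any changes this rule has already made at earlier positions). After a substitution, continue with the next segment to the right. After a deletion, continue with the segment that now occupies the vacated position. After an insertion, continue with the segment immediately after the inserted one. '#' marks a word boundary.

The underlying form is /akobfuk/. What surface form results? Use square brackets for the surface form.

[hakobvg]

1 Syncope: [akobfuk] → [akobfk]
2 Final Vowel Lowering: no change — [akobfk]
3 Glottal Epenthesis: [akobfk] → [hakobfk]
4 Progressive Voicing Assimilation: [hakobfk] → [hakobvg]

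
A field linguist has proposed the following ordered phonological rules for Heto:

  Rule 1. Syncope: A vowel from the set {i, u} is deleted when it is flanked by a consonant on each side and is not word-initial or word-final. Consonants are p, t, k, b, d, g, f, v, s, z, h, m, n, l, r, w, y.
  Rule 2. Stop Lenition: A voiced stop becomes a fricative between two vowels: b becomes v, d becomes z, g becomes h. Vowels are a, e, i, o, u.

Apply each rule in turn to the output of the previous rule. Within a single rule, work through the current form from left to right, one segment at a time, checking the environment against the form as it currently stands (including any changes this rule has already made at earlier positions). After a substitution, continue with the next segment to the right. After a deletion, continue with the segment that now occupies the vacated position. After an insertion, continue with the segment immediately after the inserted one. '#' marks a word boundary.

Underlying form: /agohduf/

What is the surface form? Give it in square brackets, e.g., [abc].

Rule 1 Syncope: [agohduf] → [agohdf]
Rule 2 Stop Lenition: [agohdf] → [ahohdf]

[ahohdf]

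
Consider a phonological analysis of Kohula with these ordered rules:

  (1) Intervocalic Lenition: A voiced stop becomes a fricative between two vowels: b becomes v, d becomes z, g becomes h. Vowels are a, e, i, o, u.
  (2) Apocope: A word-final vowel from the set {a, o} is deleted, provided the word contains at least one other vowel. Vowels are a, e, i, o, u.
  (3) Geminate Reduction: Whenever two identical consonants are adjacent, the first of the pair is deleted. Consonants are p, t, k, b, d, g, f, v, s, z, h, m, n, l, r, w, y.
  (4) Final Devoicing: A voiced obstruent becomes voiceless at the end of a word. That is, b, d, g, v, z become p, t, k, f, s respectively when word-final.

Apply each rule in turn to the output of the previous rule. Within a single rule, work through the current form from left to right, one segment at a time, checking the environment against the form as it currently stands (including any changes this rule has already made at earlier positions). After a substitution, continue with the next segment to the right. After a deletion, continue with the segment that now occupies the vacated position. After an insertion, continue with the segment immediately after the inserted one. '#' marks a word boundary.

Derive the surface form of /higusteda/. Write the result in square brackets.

[hihustes]

(1) Intervocalic Lenition: [higusteda] → [hihusteza]
(2) Apocope: [hihusteza] → [hihustez]
(3) Geminate Reduction: no change — [hihustez]
(4) Final Devoicing: [hihustez] → [hihustes]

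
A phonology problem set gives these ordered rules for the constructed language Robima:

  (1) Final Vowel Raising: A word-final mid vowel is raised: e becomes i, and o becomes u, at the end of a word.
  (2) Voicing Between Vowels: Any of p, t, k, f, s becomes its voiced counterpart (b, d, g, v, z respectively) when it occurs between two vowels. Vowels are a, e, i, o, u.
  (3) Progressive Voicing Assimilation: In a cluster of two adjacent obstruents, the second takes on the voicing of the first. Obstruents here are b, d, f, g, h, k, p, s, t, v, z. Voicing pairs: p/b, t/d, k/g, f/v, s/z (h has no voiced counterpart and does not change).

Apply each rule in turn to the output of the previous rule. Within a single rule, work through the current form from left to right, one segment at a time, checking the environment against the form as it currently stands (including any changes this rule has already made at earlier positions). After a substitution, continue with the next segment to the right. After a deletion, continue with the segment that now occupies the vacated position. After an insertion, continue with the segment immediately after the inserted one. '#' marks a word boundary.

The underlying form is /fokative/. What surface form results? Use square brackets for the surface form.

[fogadivi]

(1) Final Vowel Raising: [fokative] → [fokativi]
(2) Voicing Between Vowels: [fokativi] → [fogadivi]
(3) Progressive Voicing Assimilation: no change — [fogadivi]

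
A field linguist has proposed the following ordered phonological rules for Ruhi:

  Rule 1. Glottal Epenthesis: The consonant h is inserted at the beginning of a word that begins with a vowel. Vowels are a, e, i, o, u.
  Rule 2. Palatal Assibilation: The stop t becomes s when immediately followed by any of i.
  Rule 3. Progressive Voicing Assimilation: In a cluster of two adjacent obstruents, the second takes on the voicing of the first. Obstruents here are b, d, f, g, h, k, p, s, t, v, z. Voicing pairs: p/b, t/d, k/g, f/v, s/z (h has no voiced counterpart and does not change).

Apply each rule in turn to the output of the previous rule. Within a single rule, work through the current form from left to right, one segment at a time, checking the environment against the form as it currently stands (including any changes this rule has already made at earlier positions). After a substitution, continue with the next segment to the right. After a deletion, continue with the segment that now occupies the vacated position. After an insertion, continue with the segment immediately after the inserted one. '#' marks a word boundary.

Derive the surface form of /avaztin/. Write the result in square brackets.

Rule 1 Glottal Epenthesis: [avaztin] → [havaztin]
Rule 2 Palatal Assibilation: [havaztin] → [havazsin]
Rule 3 Progressive Voicing Assimilation: [havazsin] → [havazzin]

[havazzin]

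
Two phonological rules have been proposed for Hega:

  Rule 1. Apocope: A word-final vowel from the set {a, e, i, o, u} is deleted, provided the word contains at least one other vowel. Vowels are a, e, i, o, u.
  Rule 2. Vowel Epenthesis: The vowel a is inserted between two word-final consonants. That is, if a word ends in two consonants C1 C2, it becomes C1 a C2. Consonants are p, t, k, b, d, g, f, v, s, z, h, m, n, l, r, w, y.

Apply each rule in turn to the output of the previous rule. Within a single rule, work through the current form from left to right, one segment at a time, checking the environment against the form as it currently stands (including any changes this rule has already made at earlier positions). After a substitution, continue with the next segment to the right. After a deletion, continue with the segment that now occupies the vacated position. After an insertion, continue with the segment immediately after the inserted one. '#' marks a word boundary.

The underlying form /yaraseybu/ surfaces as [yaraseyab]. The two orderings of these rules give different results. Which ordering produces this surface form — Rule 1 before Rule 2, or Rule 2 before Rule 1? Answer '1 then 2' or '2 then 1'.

Order 1 then 2:
  1 Apocope: [yaraseybu] → [yaraseyb]
  2 Vowel Epenthesis: [yaraseyb] → [yaraseyab]
  result: [yaraseyab]
Order 2 then 1:
  2 Vowel Epenthesis: no change — [yaraseybu]
  1 Apocope: [yaraseybu] → [yaraseyb]
  result: [yaraseyb]

1 then 2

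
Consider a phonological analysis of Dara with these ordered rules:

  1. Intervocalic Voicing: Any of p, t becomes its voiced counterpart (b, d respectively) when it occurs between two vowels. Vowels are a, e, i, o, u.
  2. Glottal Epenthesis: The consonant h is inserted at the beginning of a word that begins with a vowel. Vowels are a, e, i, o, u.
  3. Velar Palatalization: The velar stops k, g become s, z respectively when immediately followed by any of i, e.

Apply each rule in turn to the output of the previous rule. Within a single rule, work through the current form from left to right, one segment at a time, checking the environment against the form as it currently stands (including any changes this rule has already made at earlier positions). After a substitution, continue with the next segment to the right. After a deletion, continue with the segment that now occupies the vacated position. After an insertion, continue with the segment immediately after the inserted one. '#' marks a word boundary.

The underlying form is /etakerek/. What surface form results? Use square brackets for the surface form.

1 Intervocalic Voicing: [etakerek] → [edakerek]
2 Glottal Epenthesis: [edakerek] → [hedakerek]
3 Velar Palatalization: [hedakerek] → [hedaserek]

[hedaserek]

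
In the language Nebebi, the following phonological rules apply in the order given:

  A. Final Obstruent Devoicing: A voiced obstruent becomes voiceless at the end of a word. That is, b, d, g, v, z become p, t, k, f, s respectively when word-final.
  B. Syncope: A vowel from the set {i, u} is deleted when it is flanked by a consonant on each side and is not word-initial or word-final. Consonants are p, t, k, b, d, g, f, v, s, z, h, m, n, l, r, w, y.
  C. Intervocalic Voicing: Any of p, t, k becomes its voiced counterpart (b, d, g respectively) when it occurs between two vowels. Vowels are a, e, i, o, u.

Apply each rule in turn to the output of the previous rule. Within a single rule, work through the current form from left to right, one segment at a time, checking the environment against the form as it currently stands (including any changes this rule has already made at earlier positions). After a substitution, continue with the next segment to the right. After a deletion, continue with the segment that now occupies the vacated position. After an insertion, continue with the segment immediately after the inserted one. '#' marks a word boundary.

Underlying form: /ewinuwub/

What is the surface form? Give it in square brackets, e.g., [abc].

[ewnwp]

A Final Obstruent Devoicing: [ewinuwub] → [ewinuwup]
B Syncope: [ewinuwup] → [ewnwp]
C Intervocalic Voicing: no change — [ewnwp]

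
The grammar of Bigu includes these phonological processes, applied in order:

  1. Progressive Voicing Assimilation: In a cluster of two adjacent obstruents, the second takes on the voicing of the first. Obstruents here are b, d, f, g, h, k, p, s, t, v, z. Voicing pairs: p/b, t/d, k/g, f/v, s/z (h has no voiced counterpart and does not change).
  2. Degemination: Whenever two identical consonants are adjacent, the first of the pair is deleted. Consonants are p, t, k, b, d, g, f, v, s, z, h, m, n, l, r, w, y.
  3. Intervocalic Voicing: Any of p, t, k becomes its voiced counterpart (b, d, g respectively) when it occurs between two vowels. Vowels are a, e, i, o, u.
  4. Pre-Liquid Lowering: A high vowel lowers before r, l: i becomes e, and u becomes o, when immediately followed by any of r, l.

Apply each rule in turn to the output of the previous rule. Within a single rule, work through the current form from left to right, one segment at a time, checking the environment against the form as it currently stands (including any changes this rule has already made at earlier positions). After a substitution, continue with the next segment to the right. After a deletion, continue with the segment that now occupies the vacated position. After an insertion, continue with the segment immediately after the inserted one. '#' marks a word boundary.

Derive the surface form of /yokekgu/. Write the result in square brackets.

[yogegu]

1 Progressive Voicing Assimilation: [yokekgu] → [yokekku]
2 Degemination: [yokekku] → [yokeku]
3 Intervocalic Voicing: [yokeku] → [yogegu]
4 Pre-Liquid Lowering: no change — [yogegu]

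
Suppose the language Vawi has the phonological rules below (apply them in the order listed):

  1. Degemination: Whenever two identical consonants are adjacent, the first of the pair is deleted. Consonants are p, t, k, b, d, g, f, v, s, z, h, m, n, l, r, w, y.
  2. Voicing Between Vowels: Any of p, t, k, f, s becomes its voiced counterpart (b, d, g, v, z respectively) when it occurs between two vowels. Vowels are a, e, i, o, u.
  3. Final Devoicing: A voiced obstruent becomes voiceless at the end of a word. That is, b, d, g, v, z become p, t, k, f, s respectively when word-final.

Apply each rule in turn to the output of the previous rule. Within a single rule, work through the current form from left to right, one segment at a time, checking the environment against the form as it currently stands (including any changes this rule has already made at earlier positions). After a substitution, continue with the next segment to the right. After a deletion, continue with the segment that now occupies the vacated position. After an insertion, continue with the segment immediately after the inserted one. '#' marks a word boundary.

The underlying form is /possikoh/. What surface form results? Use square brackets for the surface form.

1 Degemination: [possikoh] → [posikoh]
2 Voicing Between Vowels: [posikoh] → [pozigoh]
3 Final Devoicing: no change — [pozigoh]

[pozigoh]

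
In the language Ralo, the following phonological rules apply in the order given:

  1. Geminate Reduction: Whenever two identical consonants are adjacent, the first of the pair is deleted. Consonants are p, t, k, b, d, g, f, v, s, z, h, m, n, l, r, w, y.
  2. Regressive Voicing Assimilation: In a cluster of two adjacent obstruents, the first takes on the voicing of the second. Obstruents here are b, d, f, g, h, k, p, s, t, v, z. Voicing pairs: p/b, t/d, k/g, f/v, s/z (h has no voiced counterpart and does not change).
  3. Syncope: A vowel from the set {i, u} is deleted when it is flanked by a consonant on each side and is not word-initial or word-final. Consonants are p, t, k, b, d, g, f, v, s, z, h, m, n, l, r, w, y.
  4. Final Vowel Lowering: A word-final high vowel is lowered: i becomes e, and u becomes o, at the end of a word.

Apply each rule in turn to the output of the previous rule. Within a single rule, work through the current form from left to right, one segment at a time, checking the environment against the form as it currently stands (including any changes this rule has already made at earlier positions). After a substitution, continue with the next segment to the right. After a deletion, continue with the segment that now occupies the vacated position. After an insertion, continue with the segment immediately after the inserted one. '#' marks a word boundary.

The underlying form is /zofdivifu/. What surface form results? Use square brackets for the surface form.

1 Geminate Reduction: no change — [zofdivifu]
2 Regressive Voicing Assimilation: [zofdivifu] → [zovdivifu]
3 Syncope: [zovdivifu] → [zovdvfu]
4 Final Vowel Lowering: [zovdvfu] → [zovdvfo]

[zovdvfo]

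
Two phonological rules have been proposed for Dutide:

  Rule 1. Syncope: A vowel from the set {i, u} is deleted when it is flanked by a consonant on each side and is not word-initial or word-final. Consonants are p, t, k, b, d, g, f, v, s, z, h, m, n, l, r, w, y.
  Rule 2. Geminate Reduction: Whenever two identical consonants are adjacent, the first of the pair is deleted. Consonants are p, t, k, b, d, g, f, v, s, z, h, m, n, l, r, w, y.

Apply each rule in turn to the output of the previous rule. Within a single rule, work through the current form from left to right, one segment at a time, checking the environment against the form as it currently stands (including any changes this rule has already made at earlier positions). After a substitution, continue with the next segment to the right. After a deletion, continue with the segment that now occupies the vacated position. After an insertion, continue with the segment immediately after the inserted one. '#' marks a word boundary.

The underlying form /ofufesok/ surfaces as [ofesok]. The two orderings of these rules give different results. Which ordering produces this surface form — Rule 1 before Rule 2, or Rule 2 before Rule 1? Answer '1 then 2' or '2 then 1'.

1 then 2

Order 1 then 2:
  1 Syncope: [ofufesok] → [offesok]
  2 Geminate Reduction: [offesok] → [ofesok]
  result: [ofesok]
Order 2 then 1:
  2 Geminate Reduction: no change — [ofufesok]
  1 Syncope: [ofufesok] → [offesok]
  result: [offesok]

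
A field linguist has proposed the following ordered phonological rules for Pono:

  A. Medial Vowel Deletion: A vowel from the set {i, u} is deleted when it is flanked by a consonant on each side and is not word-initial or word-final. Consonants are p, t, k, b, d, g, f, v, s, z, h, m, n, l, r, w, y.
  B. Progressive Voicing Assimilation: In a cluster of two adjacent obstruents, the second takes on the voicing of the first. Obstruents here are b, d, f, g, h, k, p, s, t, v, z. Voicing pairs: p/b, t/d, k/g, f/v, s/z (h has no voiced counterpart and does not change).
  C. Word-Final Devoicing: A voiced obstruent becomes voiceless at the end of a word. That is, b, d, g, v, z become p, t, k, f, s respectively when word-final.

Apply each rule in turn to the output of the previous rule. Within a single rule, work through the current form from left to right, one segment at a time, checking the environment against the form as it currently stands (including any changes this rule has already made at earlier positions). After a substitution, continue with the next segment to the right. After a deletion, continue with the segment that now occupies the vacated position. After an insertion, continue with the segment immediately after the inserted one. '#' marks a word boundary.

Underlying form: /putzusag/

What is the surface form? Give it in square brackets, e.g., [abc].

[ptssak]

A Medial Vowel Deletion: [putzusag] → [ptzsag]
B Progressive Voicing Assimilation: [ptzsag] → [ptssag]
C Word-Final Devoicing: [ptssag] → [ptssak]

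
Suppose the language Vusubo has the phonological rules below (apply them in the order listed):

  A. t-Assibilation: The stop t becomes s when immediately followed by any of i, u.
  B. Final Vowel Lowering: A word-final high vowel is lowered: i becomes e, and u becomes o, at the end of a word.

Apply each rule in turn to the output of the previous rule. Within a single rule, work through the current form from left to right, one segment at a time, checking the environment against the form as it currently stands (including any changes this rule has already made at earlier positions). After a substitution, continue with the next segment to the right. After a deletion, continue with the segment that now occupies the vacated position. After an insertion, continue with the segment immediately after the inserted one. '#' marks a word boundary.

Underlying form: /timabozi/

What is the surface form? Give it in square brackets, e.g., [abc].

A t-Assibilation: [timabozi] → [simabozi]
B Final Vowel Lowering: [simabozi] → [simaboze]

[simaboze]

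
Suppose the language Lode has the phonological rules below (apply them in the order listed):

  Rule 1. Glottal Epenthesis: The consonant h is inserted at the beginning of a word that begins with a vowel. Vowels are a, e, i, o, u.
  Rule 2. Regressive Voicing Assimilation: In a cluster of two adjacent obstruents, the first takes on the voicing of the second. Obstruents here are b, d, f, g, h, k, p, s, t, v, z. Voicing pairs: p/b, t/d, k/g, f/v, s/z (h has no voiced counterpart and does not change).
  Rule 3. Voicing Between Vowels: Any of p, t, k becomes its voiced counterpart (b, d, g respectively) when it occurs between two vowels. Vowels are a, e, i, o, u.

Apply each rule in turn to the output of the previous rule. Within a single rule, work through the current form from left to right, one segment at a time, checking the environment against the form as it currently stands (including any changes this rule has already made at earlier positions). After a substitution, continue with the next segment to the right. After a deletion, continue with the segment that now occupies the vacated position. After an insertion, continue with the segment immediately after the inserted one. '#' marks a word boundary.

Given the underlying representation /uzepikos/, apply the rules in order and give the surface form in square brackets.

Rule 1 Glottal Epenthesis: [uzepikos] → [huzepikos]
Rule 2 Regressive Voicing Assimilation: no change — [huzepikos]
Rule 3 Voicing Between Vowels: [huzepikos] → [huzebigos]

[huzebigos]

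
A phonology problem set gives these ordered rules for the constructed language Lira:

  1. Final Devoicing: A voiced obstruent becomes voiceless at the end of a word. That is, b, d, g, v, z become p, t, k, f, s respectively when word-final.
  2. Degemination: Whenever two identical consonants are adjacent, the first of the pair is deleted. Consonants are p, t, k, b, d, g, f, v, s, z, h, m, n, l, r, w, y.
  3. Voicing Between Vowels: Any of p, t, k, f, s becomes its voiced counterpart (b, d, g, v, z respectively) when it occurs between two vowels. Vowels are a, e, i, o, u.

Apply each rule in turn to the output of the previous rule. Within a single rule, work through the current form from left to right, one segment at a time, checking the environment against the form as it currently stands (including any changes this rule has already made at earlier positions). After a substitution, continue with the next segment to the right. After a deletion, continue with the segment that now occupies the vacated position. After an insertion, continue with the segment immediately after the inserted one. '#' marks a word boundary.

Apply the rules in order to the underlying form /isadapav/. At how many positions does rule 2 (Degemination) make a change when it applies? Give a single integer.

0

1 Final Devoicing: [isadapav] → [isadapaf]
2 Degemination: no change — [isadapaf]
3 Voicing Between Vowels: [isadapaf] → [izadabaf]
Rule 2 changed 0 position(s).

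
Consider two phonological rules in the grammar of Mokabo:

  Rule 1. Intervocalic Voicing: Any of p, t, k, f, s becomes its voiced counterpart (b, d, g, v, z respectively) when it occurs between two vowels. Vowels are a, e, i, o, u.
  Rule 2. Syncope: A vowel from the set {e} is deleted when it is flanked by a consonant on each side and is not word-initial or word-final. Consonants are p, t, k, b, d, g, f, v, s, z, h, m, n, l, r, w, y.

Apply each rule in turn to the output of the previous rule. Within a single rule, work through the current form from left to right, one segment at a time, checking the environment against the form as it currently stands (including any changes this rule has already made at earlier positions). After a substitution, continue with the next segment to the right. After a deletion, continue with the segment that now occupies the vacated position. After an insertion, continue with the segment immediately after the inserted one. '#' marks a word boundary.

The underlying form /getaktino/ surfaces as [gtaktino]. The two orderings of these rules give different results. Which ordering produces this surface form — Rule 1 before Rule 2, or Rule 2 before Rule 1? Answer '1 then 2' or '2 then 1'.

2 then 1

Order 1 then 2:
  1 Intervocalic Voicing: [getaktino] → [gedaktino]
  2 Syncope: [gedaktino] → [gdaktino]
  result: [gdaktino]
Order 2 then 1:
  2 Syncope: [getaktino] → [gtaktino]
  1 Intervocalic Voicing: no change — [gtaktino]
  result: [gtaktino]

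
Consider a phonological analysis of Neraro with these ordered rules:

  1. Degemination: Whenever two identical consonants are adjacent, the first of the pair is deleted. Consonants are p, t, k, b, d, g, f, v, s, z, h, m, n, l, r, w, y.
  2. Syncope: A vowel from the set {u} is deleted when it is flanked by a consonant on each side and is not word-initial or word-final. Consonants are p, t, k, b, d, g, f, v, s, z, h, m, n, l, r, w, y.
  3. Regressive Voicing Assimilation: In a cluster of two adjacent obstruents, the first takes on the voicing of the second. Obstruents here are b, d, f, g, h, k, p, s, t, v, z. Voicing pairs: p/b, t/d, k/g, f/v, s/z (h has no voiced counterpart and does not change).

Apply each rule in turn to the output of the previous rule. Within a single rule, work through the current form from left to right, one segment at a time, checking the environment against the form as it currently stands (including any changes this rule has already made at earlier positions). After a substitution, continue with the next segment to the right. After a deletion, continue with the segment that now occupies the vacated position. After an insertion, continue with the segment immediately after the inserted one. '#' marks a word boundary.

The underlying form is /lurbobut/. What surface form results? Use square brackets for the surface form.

1 Degemination: no change — [lurbobut]
2 Syncope: [lurbobut] → [lrbobt]
3 Regressive Voicing Assimilation: [lrbobt] → [lrbopt]

[lrbopt]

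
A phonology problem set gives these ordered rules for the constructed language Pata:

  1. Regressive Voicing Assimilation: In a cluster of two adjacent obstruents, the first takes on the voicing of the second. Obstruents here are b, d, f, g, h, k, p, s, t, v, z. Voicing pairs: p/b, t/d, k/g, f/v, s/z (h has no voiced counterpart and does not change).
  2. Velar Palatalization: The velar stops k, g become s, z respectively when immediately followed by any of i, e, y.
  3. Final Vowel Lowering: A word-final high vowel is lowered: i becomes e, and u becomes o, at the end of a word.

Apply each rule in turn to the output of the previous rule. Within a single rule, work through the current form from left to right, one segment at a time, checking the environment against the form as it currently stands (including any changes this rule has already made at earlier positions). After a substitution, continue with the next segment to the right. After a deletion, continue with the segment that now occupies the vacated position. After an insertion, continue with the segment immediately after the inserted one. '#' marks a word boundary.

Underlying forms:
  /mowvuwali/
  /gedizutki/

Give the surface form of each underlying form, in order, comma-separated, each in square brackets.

/mowvuwali/:
  1 Regressive Voicing Assimilation: no change — [mowvuwali]
  2 Velar Palatalization: no change — [mowvuwali]
  3 Final Vowel Lowering: [mowvuwali] → [mowvuwale]
/gedizutki/:
  1 Regressive Voicing Assimilation: no change — [gedizutki]
  2 Velar Palatalization: [gedizutki] → [zedizutsi]
  3 Final Vowel Lowering: [zedizutsi] → [zedizutse]

[mowvuwale], [zedizutse]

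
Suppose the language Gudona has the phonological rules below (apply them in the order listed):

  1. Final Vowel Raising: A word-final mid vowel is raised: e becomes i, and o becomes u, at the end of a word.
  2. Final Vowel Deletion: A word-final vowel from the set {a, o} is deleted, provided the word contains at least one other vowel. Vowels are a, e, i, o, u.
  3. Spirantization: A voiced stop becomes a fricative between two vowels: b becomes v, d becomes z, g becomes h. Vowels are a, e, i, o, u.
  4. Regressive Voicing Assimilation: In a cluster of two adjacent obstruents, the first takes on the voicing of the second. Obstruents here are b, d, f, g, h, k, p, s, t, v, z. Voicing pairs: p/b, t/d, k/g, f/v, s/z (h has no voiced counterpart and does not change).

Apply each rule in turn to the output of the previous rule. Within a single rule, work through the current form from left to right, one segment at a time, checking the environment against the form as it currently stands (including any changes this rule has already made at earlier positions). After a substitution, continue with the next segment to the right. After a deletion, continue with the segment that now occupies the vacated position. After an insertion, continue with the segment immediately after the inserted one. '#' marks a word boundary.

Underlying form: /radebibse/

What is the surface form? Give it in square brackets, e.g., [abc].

1 Final Vowel Raising: [radebibse] → [radebibsi]
2 Final Vowel Deletion: no change — [radebibsi]
3 Spirantization: [radebibsi] → [razevibsi]
4 Regressive Voicing Assimilation: [razevibsi] → [razevipsi]

[razevipsi]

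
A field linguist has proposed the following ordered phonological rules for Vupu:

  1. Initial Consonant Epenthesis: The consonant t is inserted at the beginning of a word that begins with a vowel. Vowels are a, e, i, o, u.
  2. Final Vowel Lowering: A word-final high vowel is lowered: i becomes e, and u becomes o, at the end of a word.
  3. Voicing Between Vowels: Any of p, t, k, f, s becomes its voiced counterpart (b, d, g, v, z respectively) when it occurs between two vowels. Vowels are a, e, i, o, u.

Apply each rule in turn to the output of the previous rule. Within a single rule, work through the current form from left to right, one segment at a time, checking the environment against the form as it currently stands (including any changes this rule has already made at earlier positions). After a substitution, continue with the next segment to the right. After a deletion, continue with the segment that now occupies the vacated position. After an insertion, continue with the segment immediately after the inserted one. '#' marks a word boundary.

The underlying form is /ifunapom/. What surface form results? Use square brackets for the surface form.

1 Initial Consonant Epenthesis: [ifunapom] → [tifunapom]
2 Final Vowel Lowering: no change — [tifunapom]
3 Voicing Between Vowels: [tifunapom] → [tivunabom]

[tivunabom]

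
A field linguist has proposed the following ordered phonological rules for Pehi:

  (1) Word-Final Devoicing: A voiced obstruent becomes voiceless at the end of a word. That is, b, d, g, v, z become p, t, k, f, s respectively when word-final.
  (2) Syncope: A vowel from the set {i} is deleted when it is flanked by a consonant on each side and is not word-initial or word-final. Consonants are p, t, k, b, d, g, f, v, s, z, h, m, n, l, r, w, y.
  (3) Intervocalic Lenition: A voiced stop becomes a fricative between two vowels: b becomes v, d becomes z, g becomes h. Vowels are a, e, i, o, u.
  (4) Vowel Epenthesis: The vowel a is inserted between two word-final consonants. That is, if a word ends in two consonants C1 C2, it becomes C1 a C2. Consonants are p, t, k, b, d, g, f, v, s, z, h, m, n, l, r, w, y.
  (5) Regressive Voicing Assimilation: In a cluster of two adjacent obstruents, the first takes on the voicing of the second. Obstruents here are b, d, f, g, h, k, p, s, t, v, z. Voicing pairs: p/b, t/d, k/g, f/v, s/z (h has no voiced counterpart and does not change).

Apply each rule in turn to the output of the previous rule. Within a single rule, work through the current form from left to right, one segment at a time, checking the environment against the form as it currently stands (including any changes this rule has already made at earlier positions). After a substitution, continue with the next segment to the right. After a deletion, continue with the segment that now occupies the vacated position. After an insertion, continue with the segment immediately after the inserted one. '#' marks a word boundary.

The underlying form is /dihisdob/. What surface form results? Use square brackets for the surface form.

(1) Word-Final Devoicing: [dihisdob] → [dihisdop]
(2) Syncope: [dihisdop] → [dhsdop]
(3) Intervocalic Lenition: no change — [dhsdop]
(4) Vowel Epenthesis: no change — [dhsdop]
(5) Regressive Voicing Assimilation: [dhsdop] → [thzdop]

[thzdop]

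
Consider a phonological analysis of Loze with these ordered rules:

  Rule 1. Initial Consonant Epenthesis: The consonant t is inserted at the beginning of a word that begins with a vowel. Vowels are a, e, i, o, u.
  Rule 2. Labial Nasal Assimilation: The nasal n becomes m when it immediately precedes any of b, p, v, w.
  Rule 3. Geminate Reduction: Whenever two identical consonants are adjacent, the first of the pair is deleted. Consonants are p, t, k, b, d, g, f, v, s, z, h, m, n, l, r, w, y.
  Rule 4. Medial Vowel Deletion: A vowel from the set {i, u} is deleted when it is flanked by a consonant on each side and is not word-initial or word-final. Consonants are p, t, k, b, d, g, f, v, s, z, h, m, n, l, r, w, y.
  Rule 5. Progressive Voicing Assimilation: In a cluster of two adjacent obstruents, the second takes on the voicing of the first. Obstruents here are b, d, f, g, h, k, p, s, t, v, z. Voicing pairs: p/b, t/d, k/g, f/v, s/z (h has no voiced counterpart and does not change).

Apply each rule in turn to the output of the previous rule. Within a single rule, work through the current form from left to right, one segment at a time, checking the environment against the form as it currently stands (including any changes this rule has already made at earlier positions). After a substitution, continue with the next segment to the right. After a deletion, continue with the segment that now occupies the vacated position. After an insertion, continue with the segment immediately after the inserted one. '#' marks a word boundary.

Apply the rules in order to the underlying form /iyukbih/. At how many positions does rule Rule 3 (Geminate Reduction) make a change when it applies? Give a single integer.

Rule 1 Initial Consonant Epenthesis: [iyukbih] → [tiyukbih]
Rule 2 Labial Nasal Assimilation: no change — [tiyukbih]
Rule 3 Geminate Reduction: no change — [tiyukbih]
Rule 4 Medial Vowel Deletion: [tiyukbih] → [tykbh]
Rule 5 Progressive Voicing Assimilation: [tykbh] → [tykph]
Rule Rule 3 changed 0 position(s).

0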